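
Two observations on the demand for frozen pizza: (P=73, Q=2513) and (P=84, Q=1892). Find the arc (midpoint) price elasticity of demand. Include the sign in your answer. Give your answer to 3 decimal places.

-2.012

ΔQ = 1892 − 2513 = -621; ΔP = 84 − 73 = 11.
Midpoints: P̄ = 78.50, Q̄ = 2202.5.
ε = (ΔQ/ΔP)(P̄/Q̄) = (-621/11)(78.50/2202.5).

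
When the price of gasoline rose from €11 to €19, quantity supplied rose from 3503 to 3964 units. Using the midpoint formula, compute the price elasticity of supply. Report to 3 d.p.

0.232

ΔQ = 3964 − 3503 = 461; ΔP = 19 − 11 = 8.
Midpoints: P̄ = 15.00, Q̄ = 3733.5.
ε_s = (ΔQ/ΔP)(P̄/Q̄) = (461/8)(15.00/3733.5).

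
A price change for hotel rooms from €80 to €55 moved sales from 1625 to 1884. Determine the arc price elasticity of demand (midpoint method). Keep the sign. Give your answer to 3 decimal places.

-0.399

ΔQ = 1884 − 1625 = 259; ΔP = 55 − 80 = -25.
Midpoints: P̄ = 67.50, Q̄ = 1754.5.
ε = (ΔQ/ΔP)(P̄/Q̄) = (259/-25)(67.50/1754.5).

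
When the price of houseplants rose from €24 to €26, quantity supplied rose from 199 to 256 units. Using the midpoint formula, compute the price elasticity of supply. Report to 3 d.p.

ΔQ = 256 − 199 = 57; ΔP = 26 − 24 = 2.
Midpoints: P̄ = 25.00, Q̄ = 227.5.
ε_s = (ΔQ/ΔP)(P̄/Q̄) = (57/2)(25.00/227.5).

3.132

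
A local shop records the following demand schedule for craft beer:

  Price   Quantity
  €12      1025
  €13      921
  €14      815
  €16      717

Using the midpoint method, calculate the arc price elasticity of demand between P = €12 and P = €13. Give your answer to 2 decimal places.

At P = 12, Q = 1025; at P = 13, Q = 921.
ΔQ = -104, ΔP = 1. Midpoints: P̄ = 12.50, Q̄ = 973.0.
ε = (ΔQ/ΔP)(P̄/Q̄) = (-104/1)(12.50/973.0).

-1.34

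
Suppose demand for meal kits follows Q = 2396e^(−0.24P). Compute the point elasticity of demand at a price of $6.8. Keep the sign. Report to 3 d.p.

-1.632

At P = 6.8, Q = 468.509.
dQ/dP = −0.24·2396e^(−0.24P) = −0.24Q = -112.442.
ε = (dQ/dP)(P/Q) = (-112.442)(6.8/468.509).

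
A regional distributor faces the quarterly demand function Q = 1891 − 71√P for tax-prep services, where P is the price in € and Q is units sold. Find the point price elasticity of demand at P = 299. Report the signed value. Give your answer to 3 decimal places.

At P = 299, Q = 663.295.
dQ/dP = −71/(2√P) = -2.053.
ε = (dQ/dP)(P/Q) = (-2.053)(299/663.295).

-0.925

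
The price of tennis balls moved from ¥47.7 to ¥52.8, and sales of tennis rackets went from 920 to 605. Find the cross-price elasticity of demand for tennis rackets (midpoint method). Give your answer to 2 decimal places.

-4.07

ΔQ_x = 605 − 920 = -315; ΔP_y = 52.8 − 47.7 = 5.1.
Midpoints: P̄_y = 50.25, Q̄_x = 762.5.
ε_xy = (ΔQ_x/ΔP_y)(P̄_y/Q̄_x) = (-315/5.1)(50.25/762.5).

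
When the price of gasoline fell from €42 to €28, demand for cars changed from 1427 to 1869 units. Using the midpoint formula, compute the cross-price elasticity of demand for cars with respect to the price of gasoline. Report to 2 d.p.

ΔQ_x = 1869 − 1427 = 442; ΔP_y = 28 − 42 = -14.
Midpoints: P̄_y = 35.00, Q̄_x = 1648.0.
ε_xy = (ΔQ_x/ΔP_y)(P̄_y/Q̄_x) = (442/-14)(35.00/1648.0).
ε_xy < 0, so the goods are complements.

-0.67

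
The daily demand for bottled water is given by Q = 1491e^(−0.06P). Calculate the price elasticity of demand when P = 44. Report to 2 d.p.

At P = 44, Q = 106.400.
dQ/dP = −0.06·1491e^(−0.06P) = −0.06Q = -6.384.
ε = (dQ/dP)(P/Q) = (-6.384)(44/106.400).
|ε| > 1, so demand is elastic at this price.

-2.64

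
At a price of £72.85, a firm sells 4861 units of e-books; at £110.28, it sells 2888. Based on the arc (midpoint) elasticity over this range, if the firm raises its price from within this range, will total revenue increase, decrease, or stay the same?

Arc ε = (-1973/37.43)(91.56/3874.5) ≈ -1.246.
|ε| = 1.25 > 1, so demand is elastic. A price rise therefore reduces total revenue.

decrease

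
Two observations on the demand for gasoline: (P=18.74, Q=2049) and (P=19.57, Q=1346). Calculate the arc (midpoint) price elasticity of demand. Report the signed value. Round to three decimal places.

ΔQ = 1346 − 2049 = -703; ΔP = 19.57 − 18.74 = 0.83.
Midpoints: P̄ = 19.16, Q̄ = 1697.5.
ε = (ΔQ/ΔP)(P̄/Q̄) = (-703/0.83)(19.16/1697.5).

-9.558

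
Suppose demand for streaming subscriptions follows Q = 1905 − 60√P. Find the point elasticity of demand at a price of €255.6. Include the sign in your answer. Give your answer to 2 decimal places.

-0.51

At P = 255.6, Q = 945.750.
dQ/dP = −60/(2√P) = -1.876.
ε = (dQ/dP)(P/Q) = (-1.876)(255.6/945.750).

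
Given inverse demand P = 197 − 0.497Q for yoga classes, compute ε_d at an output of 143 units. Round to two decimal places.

At Q = 143, P = 197 − 0.497(143) = 125.93.
dP/dQ = −0.497, so dQ/dP = 1/(−0.497) = -2.012.
ε = (dQ/dP)(P/Q) = (-2.012)(125.93/143).

-1.77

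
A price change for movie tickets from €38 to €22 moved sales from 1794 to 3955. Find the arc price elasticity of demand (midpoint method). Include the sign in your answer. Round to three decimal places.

-1.410

ΔQ = 3955 − 1794 = 2161; ΔP = 22 − 38 = -16.
Midpoints: P̄ = 30.00, Q̄ = 2874.5.
ε = (ΔQ/ΔP)(P̄/Q̄) = (2161/-16)(30.00/2874.5).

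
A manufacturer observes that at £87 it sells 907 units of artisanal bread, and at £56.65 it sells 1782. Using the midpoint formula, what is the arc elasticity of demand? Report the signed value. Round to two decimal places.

ΔQ = 1782 − 907 = 875; ΔP = 56.65 − 87 = -30.35.
Midpoints: P̄ = 71.83, Q̄ = 1344.5.
ε = (ΔQ/ΔP)(P̄/Q̄) = (875/-30.35)(71.83/1344.5).

-1.54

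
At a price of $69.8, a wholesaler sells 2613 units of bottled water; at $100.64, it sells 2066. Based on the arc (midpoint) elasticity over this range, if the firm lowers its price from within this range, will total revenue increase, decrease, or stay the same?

Arc ε = (-547/30.84)(85.22/2339.5) ≈ -0.646.
|ε| = 0.65 < 1, so demand is inelastic. A price cut therefore reduces total revenue.

decrease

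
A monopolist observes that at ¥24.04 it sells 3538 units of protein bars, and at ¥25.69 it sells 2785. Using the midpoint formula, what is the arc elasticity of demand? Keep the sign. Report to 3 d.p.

-3.589

ΔQ = 2785 − 3538 = -753; ΔP = 25.69 − 24.04 = 1.65.
Midpoints: P̄ = 24.87, Q̄ = 3161.5.
ε = (ΔQ/ΔP)(P̄/Q̄) = (-753/1.65)(24.87/3161.5).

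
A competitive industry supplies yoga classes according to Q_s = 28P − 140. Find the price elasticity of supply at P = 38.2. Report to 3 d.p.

1.151

At P = 38.2, Q_s = 929.60.
dQ_s/dP = 28.
ε_s = (dQ_s/dP)(P/Q_s) = (28)(38.2/929.60).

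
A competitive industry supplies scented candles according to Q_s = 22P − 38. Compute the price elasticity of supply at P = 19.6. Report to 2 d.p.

1.10

At P = 19.6, Q_s = 393.20.
dQ_s/dP = 22.
ε_s = (dQ_s/dP)(P/Q_s) = (22)(19.6/393.20).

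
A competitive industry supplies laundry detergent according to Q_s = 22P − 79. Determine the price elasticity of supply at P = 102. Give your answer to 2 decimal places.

1.04

At P = 102, Q_s = 2165.
dQ_s/dP = 22.
ε_s = (dQ_s/dP)(P/Q_s) = (22)(102/2165).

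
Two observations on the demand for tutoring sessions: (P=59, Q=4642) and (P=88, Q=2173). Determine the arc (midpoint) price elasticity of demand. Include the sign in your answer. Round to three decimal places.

ΔQ = 2173 − 4642 = -2469; ΔP = 88 − 59 = 29.
Midpoints: P̄ = 73.50, Q̄ = 3407.5.
ε = (ΔQ/ΔP)(P̄/Q̄) = (-2469/29)(73.50/3407.5).

-1.836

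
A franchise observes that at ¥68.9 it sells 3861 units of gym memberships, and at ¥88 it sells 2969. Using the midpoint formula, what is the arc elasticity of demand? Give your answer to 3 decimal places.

ΔQ = 2969 − 3861 = -892; ΔP = 88 − 68.9 = 19.1.
Midpoints: P̄ = 78.45, Q̄ = 3415.0.
ε = (ΔQ/ΔP)(P̄/Q̄) = (-892/19.1)(78.45/3415.0).

-1.073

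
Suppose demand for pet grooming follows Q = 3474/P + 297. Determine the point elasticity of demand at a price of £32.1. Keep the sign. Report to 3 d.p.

At P = 32.1, Q = 405.224.
dQ/dP = −3474/P² = -3.371.
ε = (dQ/dP)(P/Q) = (-3.371)(32.1/405.224).

-0.267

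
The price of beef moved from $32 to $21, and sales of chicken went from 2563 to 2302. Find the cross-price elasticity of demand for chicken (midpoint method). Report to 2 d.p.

0.26

ΔQ_x = 2302 − 2563 = -261; ΔP_y = 21 − 32 = -11.
Midpoints: P̄_y = 26.50, Q̄_x = 2432.5.
ε_xy = (ΔQ_x/ΔP_y)(P̄_y/Q̄_x) = (-261/-11)(26.50/2432.5).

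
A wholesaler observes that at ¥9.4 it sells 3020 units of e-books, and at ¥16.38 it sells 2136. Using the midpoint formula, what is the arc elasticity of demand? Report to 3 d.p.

-0.633

ΔQ = 2136 − 3020 = -884; ΔP = 16.38 − 9.4 = 6.98.
Midpoints: P̄ = 12.89, Q̄ = 2578.0.
ε = (ΔQ/ΔP)(P̄/Q̄) = (-884/6.98)(12.89/2578.0).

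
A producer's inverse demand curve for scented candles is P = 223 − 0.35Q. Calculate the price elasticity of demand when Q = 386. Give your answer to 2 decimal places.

-0.65

At Q = 386, P = 223 − 0.35(386) = 87.90.
dP/dQ = −0.35, so dQ/dP = 1/(−0.35) = -2.857.
ε = (dQ/dP)(P/Q) = (-2.857)(87.90/386).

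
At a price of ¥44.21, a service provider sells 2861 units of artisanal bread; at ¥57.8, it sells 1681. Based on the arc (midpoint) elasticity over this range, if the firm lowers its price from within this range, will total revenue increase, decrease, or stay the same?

Arc ε = (-1180/13.59)(51.00/2271.0) ≈ -1.950.
|ε| = 1.95 > 1, so demand is elastic. A price cut therefore raises total revenue.

increase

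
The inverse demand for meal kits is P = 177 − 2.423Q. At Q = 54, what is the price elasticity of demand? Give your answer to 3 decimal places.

At Q = 54, P = 177 − 2.423(54) = 46.16.
dP/dQ = −2.423, so dQ/dP = 1/(−2.423) = -0.413.
ε = (dQ/dP)(P/Q) = (-0.413)(46.16/54).

-0.353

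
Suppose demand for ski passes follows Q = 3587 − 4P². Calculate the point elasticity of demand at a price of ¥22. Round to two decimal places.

At P = 22, Q = 1651.
dQ/dP = −8P = -176.
ε = (dQ/dP)(P/Q) = (-176)(22/1651).
|ε| > 1, so demand is elastic at this price.

-2.35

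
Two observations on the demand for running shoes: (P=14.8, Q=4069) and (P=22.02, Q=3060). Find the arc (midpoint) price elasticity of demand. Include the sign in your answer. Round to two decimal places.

-0.72

ΔQ = 3060 − 4069 = -1009; ΔP = 22.02 − 14.8 = 7.22.
Midpoints: P̄ = 18.41, Q̄ = 3564.5.
ε = (ΔQ/ΔP)(P̄/Q̄) = (-1009/7.22)(18.41/3564.5).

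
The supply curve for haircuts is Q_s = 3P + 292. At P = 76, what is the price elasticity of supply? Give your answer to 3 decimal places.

At P = 76, Q_s = 520.
dQ_s/dP = 3.
ε_s = (dQ_s/dP)(P/Q_s) = (3)(76/520).

0.438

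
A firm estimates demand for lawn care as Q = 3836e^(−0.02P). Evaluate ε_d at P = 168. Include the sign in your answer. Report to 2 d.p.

At P = 168, Q = 133.244.
dQ/dP = −0.02·3836e^(−0.02P) = −0.02Q = -2.665.
ε = (dQ/dP)(P/Q) = (-2.665)(168/133.244).

-3.36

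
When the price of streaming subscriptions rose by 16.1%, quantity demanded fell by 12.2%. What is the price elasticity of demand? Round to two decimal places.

ε = %ΔQ / %ΔP = (-12.2)/(16.1) = -0.758.

-0.76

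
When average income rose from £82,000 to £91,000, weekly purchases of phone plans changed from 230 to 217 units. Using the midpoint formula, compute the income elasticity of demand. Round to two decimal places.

-0.56

ΔQ = -13, ΔI = 9000. Midpoints: Ī = 86,500, Q̄ = 223.5.
ε_I = (ΔQ/ΔI)(Ī/Q̄) = (-13/9000)(86500/223.5).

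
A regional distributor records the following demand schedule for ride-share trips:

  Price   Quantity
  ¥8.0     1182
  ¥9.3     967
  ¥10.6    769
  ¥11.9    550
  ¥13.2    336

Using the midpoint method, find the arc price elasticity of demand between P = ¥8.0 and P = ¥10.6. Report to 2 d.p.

-1.51

At P = 8.0, Q = 1182; at P = 10.6, Q = 769.
ΔQ = -413, ΔP = 2.6. Midpoints: P̄ = 9.30, Q̄ = 975.5.
ε = (ΔQ/ΔP)(P̄/Q̄) = (-413/2.6)(9.30/975.5).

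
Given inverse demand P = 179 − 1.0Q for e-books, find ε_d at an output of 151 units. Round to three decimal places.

At Q = 151, P = 179 − 1.0(151) = 28.00.
dP/dQ = −1.0, so dQ/dP = 1/(−1.0) = -1.000.
ε = (dQ/dP)(P/Q) = (-1.000)(28.00/151).

-0.185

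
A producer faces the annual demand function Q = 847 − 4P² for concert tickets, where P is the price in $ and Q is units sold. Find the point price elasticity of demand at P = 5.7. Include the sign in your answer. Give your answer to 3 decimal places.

-0.362

At P = 5.7, Q = 717.040.
dQ/dP = −8P = -45.600.
ε = (dQ/dP)(P/Q) = (-45.600)(5.7/717.040).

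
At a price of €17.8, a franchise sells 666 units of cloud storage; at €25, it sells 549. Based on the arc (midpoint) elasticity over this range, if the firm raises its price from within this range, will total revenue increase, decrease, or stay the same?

increase

Arc ε = (-117/7.2)(21.40/607.5) ≈ -0.572.
|ε| = 0.57 < 1, so demand is inelastic. A price rise therefore raises total revenue.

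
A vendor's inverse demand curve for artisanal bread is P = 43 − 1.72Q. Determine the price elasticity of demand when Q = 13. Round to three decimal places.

-0.923

At Q = 13, P = 43 − 1.72(13) = 20.64.
dP/dQ = −1.72, so dQ/dP = 1/(−1.72) = -0.581.
ε = (dQ/dP)(P/Q) = (-0.581)(20.64/13).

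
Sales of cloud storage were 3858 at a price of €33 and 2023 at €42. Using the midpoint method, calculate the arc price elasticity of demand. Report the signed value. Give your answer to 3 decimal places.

-2.600

ΔQ = 2023 − 3858 = -1835; ΔP = 42 − 33 = 9.
Midpoints: P̄ = 37.50, Q̄ = 2940.5.
ε = (ΔQ/ΔP)(P̄/Q̄) = (-1835/9)(37.50/2940.5).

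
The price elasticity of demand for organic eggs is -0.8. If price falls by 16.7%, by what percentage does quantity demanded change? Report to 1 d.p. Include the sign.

%ΔQ ≈ ε × %ΔP = (-0.8)(-16.7%) = 13.36%.

13.4%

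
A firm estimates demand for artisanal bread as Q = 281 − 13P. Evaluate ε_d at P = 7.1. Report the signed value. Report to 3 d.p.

-0.489

At P = 7.1, Q = 188.700.
dQ/dP = −13.
ε = (dQ/dP)(P/Q) = (-13)(7.1/188.700).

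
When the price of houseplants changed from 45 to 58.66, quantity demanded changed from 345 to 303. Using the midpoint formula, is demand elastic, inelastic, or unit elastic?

inelastic

Arc ε ≈ -0.492.
|ε| = 0.49 < 1.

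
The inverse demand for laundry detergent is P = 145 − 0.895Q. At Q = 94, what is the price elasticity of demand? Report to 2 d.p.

-0.72

At Q = 94, P = 145 − 0.895(94) = 60.87.
dP/dQ = −0.895, so dQ/dP = 1/(−0.895) = -1.117.
ε = (dQ/dP)(P/Q) = (-1.117)(60.87/94).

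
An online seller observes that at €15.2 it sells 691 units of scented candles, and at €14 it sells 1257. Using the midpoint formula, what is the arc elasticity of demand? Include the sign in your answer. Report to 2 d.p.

-7.07

ΔQ = 1257 − 691 = 566; ΔP = 14 − 15.2 = -1.2.
Midpoints: P̄ = 14.60, Q̄ = 974.0.
ε = (ΔQ/ΔP)(P̄/Q̄) = (566/-1.2)(14.60/974.0).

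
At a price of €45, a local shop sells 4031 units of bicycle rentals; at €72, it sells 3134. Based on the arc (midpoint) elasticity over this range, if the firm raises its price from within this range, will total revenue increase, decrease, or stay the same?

increase

Arc ε = (-897/27)(58.50/3582.5) ≈ -0.542.
|ε| = 0.54 < 1, so demand is inelastic. A price rise therefore raises total revenue.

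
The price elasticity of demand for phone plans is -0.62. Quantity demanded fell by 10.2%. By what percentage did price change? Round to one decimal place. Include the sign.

%ΔP ≈ %ΔQ / ε = (-10.2%)/(-0.62) = 16.45%.

16.5%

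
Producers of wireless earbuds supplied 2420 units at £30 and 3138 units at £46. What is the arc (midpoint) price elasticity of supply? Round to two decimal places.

ΔQ = 3138 − 2420 = 718; ΔP = 46 − 30 = 16.
Midpoints: P̄ = 38.00, Q̄ = 2779.0.
ε_s = (ΔQ/ΔP)(P̄/Q̄) = (718/16)(38.00/2779.0).

0.61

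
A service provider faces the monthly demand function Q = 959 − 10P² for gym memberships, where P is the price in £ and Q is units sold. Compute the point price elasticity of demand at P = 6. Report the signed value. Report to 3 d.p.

At P = 6, Q = 599.
dQ/dP = −20P = -120.
ε = (dQ/dP)(P/Q) = (-120)(6/599).
|ε| > 1, so demand is elastic at this price.

-1.202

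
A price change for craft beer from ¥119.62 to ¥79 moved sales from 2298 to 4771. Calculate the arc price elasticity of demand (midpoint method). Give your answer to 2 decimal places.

ΔQ = 4771 − 2298 = 2473; ΔP = 79 − 119.62 = -40.62.
Midpoints: P̄ = 99.31, Q̄ = 3534.5.
ε = (ΔQ/ΔP)(P̄/Q̄) = (2473/-40.62)(99.31/3534.5).

-1.71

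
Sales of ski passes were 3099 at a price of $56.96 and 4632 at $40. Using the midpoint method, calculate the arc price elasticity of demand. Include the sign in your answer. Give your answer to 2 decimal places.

ΔQ = 4632 − 3099 = 1533; ΔP = 40 − 56.96 = -16.96.
Midpoints: P̄ = 48.48, Q̄ = 3865.5.
ε = (ΔQ/ΔP)(P̄/Q̄) = (1533/-16.96)(48.48/3865.5).

-1.13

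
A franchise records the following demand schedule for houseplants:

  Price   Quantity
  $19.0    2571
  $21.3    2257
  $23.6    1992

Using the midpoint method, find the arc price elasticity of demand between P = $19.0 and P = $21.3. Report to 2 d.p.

-1.14

At P = 19.0, Q = 2571; at P = 21.3, Q = 2257.
ΔQ = -314, ΔP = 2.3. Midpoints: P̄ = 20.15, Q̄ = 2414.0.
ε = (ΔQ/ΔP)(P̄/Q̄) = (-314/2.3)(20.15/2414.0).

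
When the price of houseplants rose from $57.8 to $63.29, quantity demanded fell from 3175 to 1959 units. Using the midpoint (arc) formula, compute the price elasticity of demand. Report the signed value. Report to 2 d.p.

ΔQ = 1959 − 3175 = -1216; ΔP = 63.29 − 57.8 = 5.49.
Midpoints: P̄ = 60.55, Q̄ = 2567.0.
ε = (ΔQ/ΔP)(P̄/Q̄) = (-1216/5.49)(60.55/2567.0).

-5.22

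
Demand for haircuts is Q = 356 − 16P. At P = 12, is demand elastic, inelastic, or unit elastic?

elastic

Q = 164, dQ/dP = -16.
ε = (dQ/dP)(P/Q) ≈ -1.171.
|ε| = 1.17 > 1.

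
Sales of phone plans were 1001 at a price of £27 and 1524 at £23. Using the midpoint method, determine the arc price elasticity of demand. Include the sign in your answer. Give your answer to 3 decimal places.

-2.589

ΔQ = 1524 − 1001 = 523; ΔP = 23 − 27 = -4.
Midpoints: P̄ = 25.00, Q̄ = 1262.5.
ε = (ΔQ/ΔP)(P̄/Q̄) = (523/-4)(25.00/1262.5).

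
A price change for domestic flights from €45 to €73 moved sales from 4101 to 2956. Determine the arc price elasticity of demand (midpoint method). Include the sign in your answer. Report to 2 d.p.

ΔQ = 2956 − 4101 = -1145; ΔP = 73 − 45 = 28.
Midpoints: P̄ = 59.00, Q̄ = 3528.5.
ε = (ΔQ/ΔP)(P̄/Q̄) = (-1145/28)(59.00/3528.5).

-0.68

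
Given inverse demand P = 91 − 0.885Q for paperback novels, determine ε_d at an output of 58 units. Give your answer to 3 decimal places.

-0.773

At Q = 58, P = 91 − 0.885(58) = 39.67.
dP/dQ = −0.885, so dQ/dP = 1/(−0.885) = -1.130.
ε = (dQ/dP)(P/Q) = (-1.130)(39.67/58).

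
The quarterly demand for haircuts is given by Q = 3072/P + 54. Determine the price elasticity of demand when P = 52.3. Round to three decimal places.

-0.521

At P = 52.3, Q = 112.738.
dQ/dP = −3072/P² = -1.123.
ε = (dQ/dP)(P/Q) = (-1.123)(52.3/112.738).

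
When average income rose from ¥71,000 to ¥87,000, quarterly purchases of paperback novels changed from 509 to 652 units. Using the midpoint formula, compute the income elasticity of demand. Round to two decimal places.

1.22

ΔQ = 143, ΔI = 16000. Midpoints: Ī = 79,000, Q̄ = 580.5.
ε_I = (ΔQ/ΔI)(Ī/Q̄) = (143/16000)(79000/580.5).
ε_I > 0, so the good is normal.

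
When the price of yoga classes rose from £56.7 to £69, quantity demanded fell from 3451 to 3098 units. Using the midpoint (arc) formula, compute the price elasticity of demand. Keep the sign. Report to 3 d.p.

ΔQ = 3098 − 3451 = -353; ΔP = 69 − 56.7 = 12.3.
Midpoints: P̄ = 62.85, Q̄ = 3274.5.
ε = (ΔQ/ΔP)(P̄/Q̄) = (-353/12.3)(62.85/3274.5).

-0.551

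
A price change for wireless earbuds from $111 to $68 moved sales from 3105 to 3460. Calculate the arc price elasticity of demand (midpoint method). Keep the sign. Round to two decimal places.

ΔQ = 3460 − 3105 = 355; ΔP = 68 − 111 = -43.
Midpoints: P̄ = 89.50, Q̄ = 3282.5.
ε = (ΔQ/ΔP)(P̄/Q̄) = (355/-43)(89.50/3282.5).

-0.23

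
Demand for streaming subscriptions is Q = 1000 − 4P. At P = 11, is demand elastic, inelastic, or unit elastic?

Q = 956, dQ/dP = -4.
ε = (dQ/dP)(P/Q) ≈ -0.046.
|ε| = 0.05 < 1.

inelastic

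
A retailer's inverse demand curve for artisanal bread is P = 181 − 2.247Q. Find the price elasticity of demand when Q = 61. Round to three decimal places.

-0.321

At Q = 61, P = 181 − 2.247(61) = 43.93.
dP/dQ = −2.247, so dQ/dP = 1/(−2.247) = -0.445.
ε = (dQ/dP)(P/Q) = (-0.445)(43.93/61).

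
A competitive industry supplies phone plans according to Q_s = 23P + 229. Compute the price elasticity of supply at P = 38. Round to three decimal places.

0.792

At P = 38, Q_s = 1103.
dQ_s/dP = 23.
ε_s = (dQ_s/dP)(P/Q_s) = (23)(38/1103).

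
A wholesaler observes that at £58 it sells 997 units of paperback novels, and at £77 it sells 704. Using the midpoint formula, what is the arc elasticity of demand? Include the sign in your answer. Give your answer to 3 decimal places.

-1.224

ΔQ = 704 − 997 = -293; ΔP = 77 − 58 = 19.
Midpoints: P̄ = 67.50, Q̄ = 850.5.
ε = (ΔQ/ΔP)(P̄/Q̄) = (-293/19)(67.50/850.5).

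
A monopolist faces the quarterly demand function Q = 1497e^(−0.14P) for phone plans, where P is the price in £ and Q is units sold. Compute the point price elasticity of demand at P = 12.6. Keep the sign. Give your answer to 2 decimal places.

At P = 12.6, Q = 256.523.
dQ/dP = −0.14·1497e^(−0.14P) = −0.14Q = -35.913.
ε = (dQ/dP)(P/Q) = (-35.913)(12.6/256.523).

-1.76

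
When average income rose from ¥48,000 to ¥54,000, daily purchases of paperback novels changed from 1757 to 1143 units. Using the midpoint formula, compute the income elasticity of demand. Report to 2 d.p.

-3.60

ΔQ = -614, ΔI = 6000. Midpoints: Ī = 51,000, Q̄ = 1450.0.
ε_I = (ΔQ/ΔI)(Ī/Q̄) = (-614/6000)(51000/1450.0).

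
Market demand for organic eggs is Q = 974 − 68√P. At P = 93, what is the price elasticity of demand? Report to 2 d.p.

-1.03

At P = 93, Q = 318.232.
dQ/dP = −68/(2√P) = -3.526.
ε = (dQ/dP)(P/Q) = (-3.526)(93/318.232).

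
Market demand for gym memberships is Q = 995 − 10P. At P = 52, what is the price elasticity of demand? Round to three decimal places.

At P = 52, Q = 475.
dQ/dP = −10.
ε = (dQ/dP)(P/Q) = (-10)(52/475).
|ε| > 1, so demand is elastic at this price.

-1.095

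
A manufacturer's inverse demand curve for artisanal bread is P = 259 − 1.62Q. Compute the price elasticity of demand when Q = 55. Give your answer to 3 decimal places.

At Q = 55, P = 259 − 1.62(55) = 169.90.
dP/dQ = −1.62, so dQ/dP = 1/(−1.62) = -0.617.
ε = (dQ/dP)(P/Q) = (-0.617)(169.90/55).

-1.907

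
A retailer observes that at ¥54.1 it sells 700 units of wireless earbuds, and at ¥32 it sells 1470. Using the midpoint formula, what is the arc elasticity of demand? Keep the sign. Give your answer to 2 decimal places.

-1.38

ΔQ = 1470 − 700 = 770; ΔP = 32 − 54.1 = -22.1.
Midpoints: P̄ = 43.05, Q̄ = 1085.0.
ε = (ΔQ/ΔP)(P̄/Q̄) = (770/-22.1)(43.05/1085.0).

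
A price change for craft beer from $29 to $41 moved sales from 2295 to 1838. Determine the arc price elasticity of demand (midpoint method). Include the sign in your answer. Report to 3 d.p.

ΔQ = 1838 − 2295 = -457; ΔP = 41 − 29 = 12.
Midpoints: P̄ = 35.00, Q̄ = 2066.5.
ε = (ΔQ/ΔP)(P̄/Q̄) = (-457/12)(35.00/2066.5).

-0.645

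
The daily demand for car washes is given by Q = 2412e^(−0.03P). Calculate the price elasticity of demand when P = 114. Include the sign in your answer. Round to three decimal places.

At P = 114, Q = 78.902.
dQ/dP = −0.03·2412e^(−0.03P) = −0.03Q = -2.367.
ε = (dQ/dP)(P/Q) = (-2.367)(114/78.902).
|ε| > 1, so demand is elastic at this price.

-3.420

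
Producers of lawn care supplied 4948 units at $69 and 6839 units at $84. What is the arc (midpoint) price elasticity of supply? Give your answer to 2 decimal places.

ΔQ = 6839 − 4948 = 1891; ΔP = 84 − 69 = 15.
Midpoints: P̄ = 76.50, Q̄ = 5893.5.
ε_s = (ΔQ/ΔP)(P̄/Q̄) = (1891/15)(76.50/5893.5).

1.64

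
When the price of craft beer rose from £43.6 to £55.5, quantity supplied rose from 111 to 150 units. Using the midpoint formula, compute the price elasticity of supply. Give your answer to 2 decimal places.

ΔQ = 150 − 111 = 39; ΔP = 55.5 − 43.6 = 11.9.
Midpoints: P̄ = 49.55, Q̄ = 130.5.
ε_s = (ΔQ/ΔP)(P̄/Q̄) = (39/11.9)(49.55/130.5).

1.24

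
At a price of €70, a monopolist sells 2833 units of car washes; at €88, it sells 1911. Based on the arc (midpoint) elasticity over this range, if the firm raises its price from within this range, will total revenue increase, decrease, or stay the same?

decrease

Arc ε = (-922/18)(79.00/2372.0) ≈ -1.706.
|ε| = 1.71 > 1, so demand is elastic. A price rise therefore reduces total revenue.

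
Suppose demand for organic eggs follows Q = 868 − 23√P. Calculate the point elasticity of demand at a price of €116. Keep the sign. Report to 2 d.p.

At P = 116, Q = 620.282.
dQ/dP = −23/(2√P) = -1.068.
ε = (dQ/dP)(P/Q) = (-1.068)(116/620.282).

-0.20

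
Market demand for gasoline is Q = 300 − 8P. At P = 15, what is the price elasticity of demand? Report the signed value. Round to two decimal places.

At P = 15, Q = 180.
dQ/dP = −8.
ε = (dQ/dP)(P/Q) = (-8)(15/180).
|ε| < 1, so demand is inelastic at this price.

-0.67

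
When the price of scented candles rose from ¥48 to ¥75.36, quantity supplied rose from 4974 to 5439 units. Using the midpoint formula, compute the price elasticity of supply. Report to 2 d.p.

ΔQ = 5439 − 4974 = 465; ΔP = 75.36 − 48 = 27.36.
Midpoints: P̄ = 61.68, Q̄ = 5206.5.
ε_s = (ΔQ/ΔP)(P̄/Q̄) = (465/27.36)(61.68/5206.5).

0.20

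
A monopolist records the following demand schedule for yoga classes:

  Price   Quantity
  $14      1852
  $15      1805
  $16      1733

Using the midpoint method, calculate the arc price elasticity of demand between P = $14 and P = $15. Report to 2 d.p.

-0.37

At P = 14, Q = 1852; at P = 15, Q = 1805.
ΔQ = -47, ΔP = 1. Midpoints: P̄ = 14.50, Q̄ = 1828.5.
ε = (ΔQ/ΔP)(P̄/Q̄) = (-47/1)(14.50/1828.5).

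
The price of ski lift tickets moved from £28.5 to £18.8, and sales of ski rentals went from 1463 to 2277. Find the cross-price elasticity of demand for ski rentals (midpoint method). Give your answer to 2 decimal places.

-1.06

ΔQ_x = 2277 − 1463 = 814; ΔP_y = 18.8 − 28.5 = -9.7.
Midpoints: P̄_y = 23.65, Q̄_x = 1870.0.
ε_xy = (ΔQ_x/ΔP_y)(P̄_y/Q̄_x) = (814/-9.7)(23.65/1870.0).
ε_xy < 0, so the goods are complements.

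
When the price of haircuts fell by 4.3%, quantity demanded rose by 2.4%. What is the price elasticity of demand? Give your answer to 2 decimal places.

ε = %ΔQ / %ΔP = (2.4)/(-4.3) = -0.558.

-0.56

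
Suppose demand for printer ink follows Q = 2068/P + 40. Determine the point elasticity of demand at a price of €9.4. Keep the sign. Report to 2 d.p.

-0.85

At P = 9.4, Q = 260.
dQ/dP = −2068/P² = -23.404.
ε = (dQ/dP)(P/Q) = (-23.404)(9.4/260).
|ε| < 1, so demand is inelastic at this price.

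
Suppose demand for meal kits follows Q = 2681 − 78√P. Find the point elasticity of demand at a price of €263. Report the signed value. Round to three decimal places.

-0.447

At P = 263, Q = 1416.053.
dQ/dP = −78/(2√P) = -2.405.
ε = (dQ/dP)(P/Q) = (-2.405)(263/1416.053).
|ε| < 1, so demand is inelastic at this price.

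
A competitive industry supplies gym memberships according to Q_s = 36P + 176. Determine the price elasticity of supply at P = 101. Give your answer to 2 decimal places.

0.95

At P = 101, Q_s = 3812.
dQ_s/dP = 36.
ε_s = (dQ_s/dP)(P/Q_s) = (36)(101/3812).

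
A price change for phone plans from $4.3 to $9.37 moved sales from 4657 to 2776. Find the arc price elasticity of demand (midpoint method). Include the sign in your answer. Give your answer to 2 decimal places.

-0.68

ΔQ = 2776 − 4657 = -1881; ΔP = 9.37 − 4.3 = 5.07.
Midpoints: P̄ = 6.83, Q̄ = 3716.5.
ε = (ΔQ/ΔP)(P̄/Q̄) = (-1881/5.07)(6.83/3716.5).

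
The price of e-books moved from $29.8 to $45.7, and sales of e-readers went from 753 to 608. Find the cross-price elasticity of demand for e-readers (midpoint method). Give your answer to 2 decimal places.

ΔQ_x = 608 − 753 = -145; ΔP_y = 45.7 − 29.8 = 15.9.
Midpoints: P̄_y = 37.75, Q̄_x = 680.5.
ε_xy = (ΔQ_x/ΔP_y)(P̄_y/Q̄_x) = (-145/15.9)(37.75/680.5).
ε_xy < 0, so the goods are complements.

-0.51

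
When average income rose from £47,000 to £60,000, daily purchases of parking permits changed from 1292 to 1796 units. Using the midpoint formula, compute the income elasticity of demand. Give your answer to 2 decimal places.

1.34

ΔQ = 504, ΔI = 13000. Midpoints: Ī = 53,500, Q̄ = 1544.0.
ε_I = (ΔQ/ΔI)(Ī/Q̄) = (504/13000)(53500/1544.0).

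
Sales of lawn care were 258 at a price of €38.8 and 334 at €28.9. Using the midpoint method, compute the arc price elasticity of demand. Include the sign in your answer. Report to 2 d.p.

ΔQ = 334 − 258 = 76; ΔP = 28.9 − 38.8 = -9.9.
Midpoints: P̄ = 33.85, Q̄ = 296.0.
ε = (ΔQ/ΔP)(P̄/Q̄) = (76/-9.9)(33.85/296.0).

-0.88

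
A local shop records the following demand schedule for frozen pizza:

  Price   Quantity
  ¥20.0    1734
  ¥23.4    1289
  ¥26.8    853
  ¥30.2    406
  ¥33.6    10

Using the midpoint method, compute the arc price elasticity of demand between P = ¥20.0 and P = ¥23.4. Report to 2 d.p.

At P = 20.0, Q = 1734; at P = 23.4, Q = 1289.
ΔQ = -445, ΔP = 3.4. Midpoints: P̄ = 21.70, Q̄ = 1511.5.
ε = (ΔQ/ΔP)(P̄/Q̄) = (-445/3.4)(21.70/1511.5).

-1.88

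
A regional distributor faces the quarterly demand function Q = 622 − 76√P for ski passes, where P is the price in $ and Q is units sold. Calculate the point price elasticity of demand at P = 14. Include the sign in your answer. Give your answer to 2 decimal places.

At P = 14, Q = 337.634.
dQ/dP = −76/(2√P) = -10.156.
ε = (dQ/dP)(P/Q) = (-10.156)(14/337.634).
|ε| < 1, so demand is inelastic at this price.

-0.42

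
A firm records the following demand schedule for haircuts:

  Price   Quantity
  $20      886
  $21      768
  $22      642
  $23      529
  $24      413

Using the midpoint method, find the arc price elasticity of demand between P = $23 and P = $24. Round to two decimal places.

At P = 23, Q = 529; at P = 24, Q = 413.
ΔQ = -116, ΔP = 1. Midpoints: P̄ = 23.50, Q̄ = 471.0.
ε = (ΔQ/ΔP)(P̄/Q̄) = (-116/1)(23.50/471.0).

-5.79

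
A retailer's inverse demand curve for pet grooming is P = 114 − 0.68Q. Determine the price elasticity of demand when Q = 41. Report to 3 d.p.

At Q = 41, P = 114 − 0.68(41) = 86.12.
dP/dQ = −0.68, so dQ/dP = 1/(−0.68) = -1.471.
ε = (dQ/dP)(P/Q) = (-1.471)(86.12/41).

-3.089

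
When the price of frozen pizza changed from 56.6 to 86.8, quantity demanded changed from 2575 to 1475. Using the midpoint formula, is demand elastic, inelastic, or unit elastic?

Arc ε ≈ -1.290.
|ε| = 1.29 > 1.

elastic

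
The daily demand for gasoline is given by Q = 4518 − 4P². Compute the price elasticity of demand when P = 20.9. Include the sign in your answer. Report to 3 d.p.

At P = 20.9, Q = 2770.760.
dQ/dP = −8P = -167.200.
ε = (dQ/dP)(P/Q) = (-167.200)(20.9/2770.760).
|ε| > 1, so demand is elastic at this price.

-1.261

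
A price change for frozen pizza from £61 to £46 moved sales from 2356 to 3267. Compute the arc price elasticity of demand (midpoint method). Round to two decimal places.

-1.16

ΔQ = 3267 − 2356 = 911; ΔP = 46 − 61 = -15.
Midpoints: P̄ = 53.50, Q̄ = 2811.5.
ε = (ΔQ/ΔP)(P̄/Q̄) = (911/-15)(53.50/2811.5).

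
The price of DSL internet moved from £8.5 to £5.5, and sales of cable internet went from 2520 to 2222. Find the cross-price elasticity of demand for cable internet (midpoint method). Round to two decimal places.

ΔQ_x = 2222 − 2520 = -298; ΔP_y = 5.5 − 8.5 = -3.
Midpoints: P̄_y = 7.00, Q̄_x = 2371.0.
ε_xy = (ΔQ_x/ΔP_y)(P̄_y/Q̄_x) = (-298/-3)(7.00/2371.0).
ε_xy > 0, so the goods are substitutes.

0.29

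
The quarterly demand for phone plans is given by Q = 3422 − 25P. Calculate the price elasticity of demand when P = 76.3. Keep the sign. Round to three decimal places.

-1.259

At P = 76.3, Q = 1514.500.
dQ/dP = −25.
ε = (dQ/dP)(P/Q) = (-25)(76.3/1514.500).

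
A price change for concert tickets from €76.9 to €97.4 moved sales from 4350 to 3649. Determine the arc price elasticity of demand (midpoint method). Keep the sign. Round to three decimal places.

-0.745

ΔQ = 3649 − 4350 = -701; ΔP = 97.4 − 76.9 = 20.5.
Midpoints: P̄ = 87.15, Q̄ = 3999.5.
ε = (ΔQ/ΔP)(P̄/Q̄) = (-701/20.5)(87.15/3999.5).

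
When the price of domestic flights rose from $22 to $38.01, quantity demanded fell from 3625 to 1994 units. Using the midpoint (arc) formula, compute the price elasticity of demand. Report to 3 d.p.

-1.088

ΔQ = 1994 − 3625 = -1631; ΔP = 38.01 − 22 = 16.01.
Midpoints: P̄ = 30.00, Q̄ = 2809.5.
ε = (ΔQ/ΔP)(P̄/Q̄) = (-1631/16.01)(30.00/2809.5).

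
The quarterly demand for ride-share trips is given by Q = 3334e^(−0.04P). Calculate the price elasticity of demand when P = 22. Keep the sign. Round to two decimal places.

-0.88

At P = 22, Q = 1382.886.
dQ/dP = −0.04·3334e^(−0.04P) = −0.04Q = -55.315.
ε = (dQ/dP)(P/Q) = (-55.315)(22/1382.886).
|ε| < 1, so demand is inelastic at this price.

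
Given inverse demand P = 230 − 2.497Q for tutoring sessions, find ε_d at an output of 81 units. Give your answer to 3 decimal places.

At Q = 81, P = 230 − 2.497(81) = 27.74.
dP/dQ = −2.497, so dQ/dP = 1/(−2.497) = -0.400.
ε = (dQ/dP)(P/Q) = (-0.400)(27.74/81).

-0.137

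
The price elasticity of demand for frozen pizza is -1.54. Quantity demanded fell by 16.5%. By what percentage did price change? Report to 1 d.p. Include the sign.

%ΔP ≈ %ΔQ / ε = (-16.5%)/(-1.54) = 10.71%.

10.7%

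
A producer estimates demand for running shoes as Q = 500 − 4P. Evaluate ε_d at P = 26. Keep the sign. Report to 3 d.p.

At P = 26, Q = 396.
dQ/dP = −4.
ε = (dQ/dP)(P/Q) = (-4)(26/396).
|ε| < 1, so demand is inelastic at this price.

-0.263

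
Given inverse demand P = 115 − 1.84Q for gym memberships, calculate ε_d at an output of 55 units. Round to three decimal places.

-0.136

At Q = 55, P = 115 − 1.84(55) = 13.80.
dP/dQ = −1.84, so dQ/dP = 1/(−1.84) = -0.543.
ε = (dQ/dP)(P/Q) = (-0.543)(13.80/55).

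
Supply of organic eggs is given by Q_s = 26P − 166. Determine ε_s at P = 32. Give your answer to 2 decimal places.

1.25

At P = 32, Q_s = 666.
dQ_s/dP = 26.
ε_s = (dQ_s/dP)(P/Q_s) = (26)(32/666).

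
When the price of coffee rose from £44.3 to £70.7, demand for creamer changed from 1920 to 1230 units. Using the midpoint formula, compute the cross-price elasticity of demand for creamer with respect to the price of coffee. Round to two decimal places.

-0.95

ΔQ_x = 1230 − 1920 = -690; ΔP_y = 70.7 − 44.3 = 26.4.
Midpoints: P̄_y = 57.50, Q̄_x = 1575.0.
ε_xy = (ΔQ_x/ΔP_y)(P̄_y/Q̄_x) = (-690/26.4)(57.50/1575.0).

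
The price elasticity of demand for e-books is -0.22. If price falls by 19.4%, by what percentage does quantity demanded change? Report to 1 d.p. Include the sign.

%ΔQ ≈ ε × %ΔP = (-0.22)(-19.4%) = 4.27%.

4.3%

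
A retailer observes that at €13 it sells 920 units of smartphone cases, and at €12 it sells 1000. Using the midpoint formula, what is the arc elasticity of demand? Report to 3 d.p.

ΔQ = 1000 − 920 = 80; ΔP = 12 − 13 = -1.
Midpoints: P̄ = 12.50, Q̄ = 960.0.
ε = (ΔQ/ΔP)(P̄/Q̄) = (80/-1)(12.50/960.0).

-1.042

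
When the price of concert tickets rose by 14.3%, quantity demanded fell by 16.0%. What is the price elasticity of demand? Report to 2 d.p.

-1.12

ε = %ΔQ / %ΔP = (-16.0)/(14.3) = -1.119.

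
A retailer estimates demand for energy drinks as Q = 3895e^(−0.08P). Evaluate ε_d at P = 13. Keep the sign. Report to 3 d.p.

At P = 13, Q = 1376.706.
dQ/dP = −0.08·3895e^(−0.08P) = −0.08Q = -110.136.
ε = (dQ/dP)(P/Q) = (-110.136)(13/1376.706).

-1.040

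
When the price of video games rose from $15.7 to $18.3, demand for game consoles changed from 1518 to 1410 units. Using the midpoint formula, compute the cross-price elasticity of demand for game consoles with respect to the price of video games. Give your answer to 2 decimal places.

-0.48

ΔQ_x = 1410 − 1518 = -108; ΔP_y = 18.3 − 15.7 = 2.6.
Midpoints: P̄_y = 17.00, Q̄_x = 1464.0.
ε_xy = (ΔQ_x/ΔP_y)(P̄_y/Q̄_x) = (-108/2.6)(17.00/1464.0).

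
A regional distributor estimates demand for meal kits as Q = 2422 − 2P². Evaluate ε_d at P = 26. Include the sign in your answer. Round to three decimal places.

At P = 26, Q = 1070.
dQ/dP = −4P = -104.
ε = (dQ/dP)(P/Q) = (-104)(26/1070).

-2.527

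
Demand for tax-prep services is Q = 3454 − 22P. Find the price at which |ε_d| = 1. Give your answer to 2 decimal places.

For linear demand Q = a − bP, ε = −bP/(a − bP). |ε| = 1 when bP = a − bP, i.e. P = a/(2b).
P = 3454/(2·22) = 3454/44 = 78.5000.

78.50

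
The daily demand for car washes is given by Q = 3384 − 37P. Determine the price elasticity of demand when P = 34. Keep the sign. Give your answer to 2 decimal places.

At P = 34, Q = 2126.
dQ/dP = −37.
ε = (dQ/dP)(P/Q) = (-37)(34/2126).

-0.59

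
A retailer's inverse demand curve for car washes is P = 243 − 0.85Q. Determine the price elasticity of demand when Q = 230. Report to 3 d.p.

At Q = 230, P = 243 − 0.85(230) = 47.50.
dP/dQ = −0.85, so dQ/dP = 1/(−0.85) = -1.176.
ε = (dQ/dP)(P/Q) = (-1.176)(47.50/230).

-0.243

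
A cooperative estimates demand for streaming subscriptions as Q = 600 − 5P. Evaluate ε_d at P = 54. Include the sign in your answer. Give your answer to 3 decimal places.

At P = 54, Q = 330.
dQ/dP = −5.
ε = (dQ/dP)(P/Q) = (-5)(54/330).

-0.818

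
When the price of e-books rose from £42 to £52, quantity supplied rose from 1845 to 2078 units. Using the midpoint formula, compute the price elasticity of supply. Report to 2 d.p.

ΔQ = 2078 − 1845 = 233; ΔP = 52 − 42 = 10.
Midpoints: P̄ = 47.00, Q̄ = 1961.5.
ε_s = (ΔQ/ΔP)(P̄/Q̄) = (233/10)(47.00/1961.5).

0.56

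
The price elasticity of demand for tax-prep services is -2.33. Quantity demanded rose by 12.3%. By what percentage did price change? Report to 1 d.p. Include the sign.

%ΔP ≈ %ΔQ / ε = (12.3%)/(-2.33) = -5.28%.

-5.3%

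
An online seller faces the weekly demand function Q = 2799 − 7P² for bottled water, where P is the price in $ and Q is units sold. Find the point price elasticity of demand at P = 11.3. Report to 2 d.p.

-0.94

At P = 11.3, Q = 1905.170.
dQ/dP = −14P = -158.200.
ε = (dQ/dP)(P/Q) = (-158.200)(11.3/1905.170).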